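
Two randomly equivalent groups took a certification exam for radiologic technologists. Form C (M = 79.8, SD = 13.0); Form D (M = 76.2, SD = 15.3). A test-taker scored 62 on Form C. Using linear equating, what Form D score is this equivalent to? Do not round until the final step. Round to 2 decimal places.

Linear equating: y = (SD_Y/SD_X)(x − M_X) + M_Y
y = (15.3/13.0)(62 − 79.8) + 76.2
y = 1.176923 × -17.8 + 76.2 = -20.9492 + 76.2 = 55.25

55.25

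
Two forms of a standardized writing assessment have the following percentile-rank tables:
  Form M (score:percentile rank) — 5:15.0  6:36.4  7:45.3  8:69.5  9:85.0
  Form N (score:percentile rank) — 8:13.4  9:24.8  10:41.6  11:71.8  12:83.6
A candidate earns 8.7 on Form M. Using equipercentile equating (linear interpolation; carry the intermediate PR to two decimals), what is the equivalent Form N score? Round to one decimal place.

PR of 8.7 on Form M: 69.5 + (8.7 − 8)/(9 − 8) × (85.0 − 69.5) = 80.35
On Form N, PR 80.35 falls between score 11 (PR 71.8) and 12 (PR 83.6).
Interpolate: 11 + (80.35 − 71.8)/(83.6 − 71.8) × (12 − 11) = 11.7

11.7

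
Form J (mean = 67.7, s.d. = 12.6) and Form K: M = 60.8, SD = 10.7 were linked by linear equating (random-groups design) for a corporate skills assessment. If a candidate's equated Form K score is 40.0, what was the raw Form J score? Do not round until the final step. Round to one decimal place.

Invert y = (SD_Y/SD_X)(x − M_X) + M_Y:
x = (SD_X/SD_Y)(y − M_Y) + M_X = (12.6/10.7)(40.0 − 60.8) + 67.7
x = 1.177570 × -20.800 + 67.7 = 43.2

43.2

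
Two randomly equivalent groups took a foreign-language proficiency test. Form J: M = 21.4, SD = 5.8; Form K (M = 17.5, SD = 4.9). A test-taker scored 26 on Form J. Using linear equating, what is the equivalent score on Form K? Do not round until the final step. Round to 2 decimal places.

Linear equating: y = (SD_Y/SD_X)(x − M_X) + M_Y
y = (4.9/5.8)(26 − 21.4) + 17.5
y = 0.844828 × 4.6 + 17.5 = 3.8862 + 17.5 = 21.39

21.39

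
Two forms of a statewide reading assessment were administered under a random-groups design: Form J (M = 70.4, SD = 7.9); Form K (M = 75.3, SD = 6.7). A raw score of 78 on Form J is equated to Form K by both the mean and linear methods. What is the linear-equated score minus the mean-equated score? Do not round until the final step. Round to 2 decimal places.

-1.15

Mean-equated: 78 + (75.3 − 70.4) = 82.90
Linear-equated: (6.7/7.9)(78 − 70.4) + 75.3 = 81.746
Difference = 81.746 − 82.90 = -1.15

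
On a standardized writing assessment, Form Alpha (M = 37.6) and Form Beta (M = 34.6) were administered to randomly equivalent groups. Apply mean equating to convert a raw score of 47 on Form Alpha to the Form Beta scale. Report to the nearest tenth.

Mean equating: y = x + (M_Y − M_X) = 47 + (34.6 − 37.6) = 44.0

44.0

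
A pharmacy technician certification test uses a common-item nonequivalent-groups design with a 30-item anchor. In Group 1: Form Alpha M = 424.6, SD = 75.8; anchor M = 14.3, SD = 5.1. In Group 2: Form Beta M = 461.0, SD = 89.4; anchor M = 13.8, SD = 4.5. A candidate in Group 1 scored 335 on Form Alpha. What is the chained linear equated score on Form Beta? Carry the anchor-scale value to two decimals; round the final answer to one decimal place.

Form Alpha → anchor (Group 1): v = (5.1/75.8)(335 − 424.6) + 14.3 = 8.27
anchor → Form Beta (Group 2): y = (89.4/4.5)(8.27 − 13.8) + 461.0 = 351.1

351.1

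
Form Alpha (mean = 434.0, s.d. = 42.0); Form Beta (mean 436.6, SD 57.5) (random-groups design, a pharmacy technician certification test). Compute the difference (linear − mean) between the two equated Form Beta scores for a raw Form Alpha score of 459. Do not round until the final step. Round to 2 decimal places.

9.23

Mean-equated: 459 + (436.6 − 434.0) = 461.60
Linear-equated: (57.5/42.0)(459 − 434.0) + 436.6 = 470.826
Difference = 470.826 − 461.60 = 9.23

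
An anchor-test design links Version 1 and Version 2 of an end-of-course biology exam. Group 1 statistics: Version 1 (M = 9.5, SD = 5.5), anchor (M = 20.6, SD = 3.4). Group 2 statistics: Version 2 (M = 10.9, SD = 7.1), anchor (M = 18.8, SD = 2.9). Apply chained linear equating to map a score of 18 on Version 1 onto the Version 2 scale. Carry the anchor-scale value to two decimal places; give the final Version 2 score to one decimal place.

28.2

Version 1 → anchor (Group 1): v = (3.4/5.5)(18 − 9.5) + 20.6 = 25.85
anchor → Version 2 (Group 2): y = (7.1/2.9)(25.85 − 18.8) + 10.9 = 28.2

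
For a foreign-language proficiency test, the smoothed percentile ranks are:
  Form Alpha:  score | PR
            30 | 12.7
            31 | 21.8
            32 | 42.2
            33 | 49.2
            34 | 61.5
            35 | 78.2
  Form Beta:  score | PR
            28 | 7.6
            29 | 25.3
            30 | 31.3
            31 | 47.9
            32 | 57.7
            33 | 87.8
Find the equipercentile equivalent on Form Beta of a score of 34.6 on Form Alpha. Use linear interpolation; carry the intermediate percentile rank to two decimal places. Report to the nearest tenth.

32.5

PR of 34.6 on Form Alpha: 61.5 + (34.6 − 34)/(35 − 34) × (78.2 − 61.5) = 71.52
On Form Beta, PR 71.52 falls between score 32 (PR 57.7) and 33 (PR 87.8).
Interpolate: 32 + (71.52 − 57.7)/(87.8 − 57.7) × (33 − 32) = 32.5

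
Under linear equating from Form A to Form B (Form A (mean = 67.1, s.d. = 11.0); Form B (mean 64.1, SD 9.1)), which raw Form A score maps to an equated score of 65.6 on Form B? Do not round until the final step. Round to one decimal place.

68.9

Invert y = (SD_Y/SD_X)(x − M_X) + M_Y:
x = (SD_X/SD_Y)(y − M_Y) + M_X = (11.0/9.1)(65.6 − 64.1) + 67.1
x = 1.208791 × 1.500 + 67.1 = 68.9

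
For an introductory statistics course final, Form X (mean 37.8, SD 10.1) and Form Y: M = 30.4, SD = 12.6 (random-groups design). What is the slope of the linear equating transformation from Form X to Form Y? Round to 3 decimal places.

1.248

A = SD_Y / SD_X = 12.6 / 10.1 = 1.248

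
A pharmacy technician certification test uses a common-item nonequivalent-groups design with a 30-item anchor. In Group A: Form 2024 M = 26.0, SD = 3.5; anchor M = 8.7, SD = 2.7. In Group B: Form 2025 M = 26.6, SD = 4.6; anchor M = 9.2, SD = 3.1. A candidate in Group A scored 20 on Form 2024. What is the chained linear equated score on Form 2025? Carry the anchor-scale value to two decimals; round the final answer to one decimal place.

Form 2024 → anchor (Group A): v = (2.7/3.5)(20 − 26.0) + 8.7 = 4.07
anchor → Form 2025 (Group B): y = (4.6/3.1)(4.07 − 9.2) + 26.6 = 19.0

19.0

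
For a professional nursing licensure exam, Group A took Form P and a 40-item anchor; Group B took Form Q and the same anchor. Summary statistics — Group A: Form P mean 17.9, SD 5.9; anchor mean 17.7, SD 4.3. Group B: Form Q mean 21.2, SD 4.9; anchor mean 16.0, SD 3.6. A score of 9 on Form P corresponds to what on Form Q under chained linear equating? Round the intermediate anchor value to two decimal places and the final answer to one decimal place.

Form P → anchor (Group A): v = (4.3/5.9)(9 − 17.9) + 17.7 = 11.21
anchor → Form Q (Group B): y = (4.9/3.6)(11.21 − 16.0) + 21.2 = 14.7

14.7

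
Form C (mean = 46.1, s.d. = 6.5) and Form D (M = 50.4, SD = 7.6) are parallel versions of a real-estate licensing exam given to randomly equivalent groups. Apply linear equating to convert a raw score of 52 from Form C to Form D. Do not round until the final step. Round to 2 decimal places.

57.30

Linear equating: y = (SD_Y/SD_X)(x − M_X) + M_Y
y = (7.6/6.5)(52 − 46.1) + 50.4
y = 1.169231 × 5.9 + 50.4 = 6.8985 + 50.4 = 57.30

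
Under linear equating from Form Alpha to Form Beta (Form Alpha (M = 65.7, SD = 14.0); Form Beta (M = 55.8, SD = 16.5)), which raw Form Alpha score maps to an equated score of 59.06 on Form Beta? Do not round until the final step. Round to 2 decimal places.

68.47

Invert y = (SD_Y/SD_X)(x − M_X) + M_Y:
x = (SD_X/SD_Y)(y − M_Y) + M_X = (14.0/16.5)(59.06 − 55.8) + 65.7
x = 0.848485 × 3.260 + 65.7 = 68.47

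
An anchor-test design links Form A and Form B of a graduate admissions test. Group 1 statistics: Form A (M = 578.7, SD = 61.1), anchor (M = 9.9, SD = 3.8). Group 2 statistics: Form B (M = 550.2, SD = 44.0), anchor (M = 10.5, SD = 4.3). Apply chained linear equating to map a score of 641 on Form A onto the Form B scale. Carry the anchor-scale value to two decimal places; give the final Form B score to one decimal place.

583.7

Form A → anchor (Group 1): v = (3.8/61.1)(641 − 578.7) + 9.9 = 13.77
anchor → Form B (Group 2): y = (44.0/4.3)(13.77 − 10.5) + 550.2 = 583.7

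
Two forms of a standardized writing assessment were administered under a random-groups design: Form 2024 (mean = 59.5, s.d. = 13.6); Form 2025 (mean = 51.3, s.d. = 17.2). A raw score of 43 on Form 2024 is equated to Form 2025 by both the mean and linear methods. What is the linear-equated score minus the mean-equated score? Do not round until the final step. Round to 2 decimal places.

-4.37

Mean-equated: 43 + (51.3 − 59.5) = 34.80
Linear-equated: (17.2/13.6)(43 − 59.5) + 51.3 = 30.432
Difference = 30.432 − 34.80 = -4.37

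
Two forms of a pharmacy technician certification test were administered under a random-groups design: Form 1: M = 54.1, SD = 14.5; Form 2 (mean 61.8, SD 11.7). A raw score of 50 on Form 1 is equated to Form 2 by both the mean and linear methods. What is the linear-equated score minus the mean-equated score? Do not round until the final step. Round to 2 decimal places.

Mean-equated: 50 + (61.8 − 54.1) = 57.70
Linear-equated: (11.7/14.5)(50 − 54.1) + 61.8 = 58.492
Difference = 58.492 − 57.70 = 0.79

0.79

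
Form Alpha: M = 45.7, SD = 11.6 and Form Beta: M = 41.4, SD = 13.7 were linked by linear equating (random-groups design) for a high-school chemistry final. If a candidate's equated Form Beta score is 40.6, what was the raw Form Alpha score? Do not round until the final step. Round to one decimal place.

45.0

Invert y = (SD_Y/SD_X)(x − M_X) + M_Y:
x = (SD_X/SD_Y)(y − M_Y) + M_X = (11.6/13.7)(40.6 − 41.4) + 45.7
x = 0.846715 × -0.800 + 45.7 = 45.0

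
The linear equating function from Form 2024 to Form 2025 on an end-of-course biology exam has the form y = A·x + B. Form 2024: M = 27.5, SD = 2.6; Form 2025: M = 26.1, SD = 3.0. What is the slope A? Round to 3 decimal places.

A = SD_Y / SD_X = 3.0 / 2.6 = 1.154

1.154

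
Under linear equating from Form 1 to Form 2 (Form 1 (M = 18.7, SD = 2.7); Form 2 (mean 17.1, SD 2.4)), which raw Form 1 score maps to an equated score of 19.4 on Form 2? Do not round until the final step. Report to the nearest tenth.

Invert y = (SD_Y/SD_X)(x − M_X) + M_Y:
x = (SD_X/SD_Y)(y − M_Y) + M_X = (2.7/2.4)(19.4 − 17.1) + 18.7
x = 1.125000 × 2.300 + 18.7 = 21.3

21.3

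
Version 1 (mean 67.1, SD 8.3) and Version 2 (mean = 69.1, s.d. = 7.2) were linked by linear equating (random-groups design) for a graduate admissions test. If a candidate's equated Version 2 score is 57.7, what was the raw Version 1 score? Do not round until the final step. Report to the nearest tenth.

Invert y = (SD_Y/SD_X)(x − M_X) + M_Y:
x = (SD_X/SD_Y)(y − M_Y) + M_X = (8.3/7.2)(57.7 − 69.1) + 67.1
x = 1.152778 × -11.400 + 67.1 = 54.0

54.0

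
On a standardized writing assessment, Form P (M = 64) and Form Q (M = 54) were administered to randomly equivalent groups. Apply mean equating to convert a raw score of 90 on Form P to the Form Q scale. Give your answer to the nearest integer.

Mean equating: y = x + (M_Y − M_X) = 90 + (54 − 64) = 80

80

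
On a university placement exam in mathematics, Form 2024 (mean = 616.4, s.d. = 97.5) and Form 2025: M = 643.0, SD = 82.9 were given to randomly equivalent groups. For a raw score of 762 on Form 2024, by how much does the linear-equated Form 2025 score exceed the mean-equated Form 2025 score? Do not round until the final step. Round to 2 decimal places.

Mean-equated: 762 + (643.0 − 616.4) = 788.60
Linear-equated: (82.9/97.5)(762 − 616.4) + 643.0 = 766.797
Difference = 766.797 − 788.60 = -21.80

-21.80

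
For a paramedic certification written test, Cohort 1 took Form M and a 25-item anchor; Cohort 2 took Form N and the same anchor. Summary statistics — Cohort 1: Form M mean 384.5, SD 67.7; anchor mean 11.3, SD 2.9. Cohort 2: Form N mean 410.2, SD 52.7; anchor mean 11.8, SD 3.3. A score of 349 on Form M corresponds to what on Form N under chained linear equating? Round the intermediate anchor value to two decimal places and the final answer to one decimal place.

377.9

Form M → anchor (Cohort 1): v = (2.9/67.7)(349 − 384.5) + 11.3 = 9.78
anchor → Form N (Cohort 2): y = (52.7/3.3)(9.78 − 11.8) + 410.2 = 377.9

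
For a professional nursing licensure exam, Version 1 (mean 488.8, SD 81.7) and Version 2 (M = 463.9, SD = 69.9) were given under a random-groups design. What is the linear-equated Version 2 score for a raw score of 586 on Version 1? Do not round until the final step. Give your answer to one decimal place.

547.1

Linear equating: y = (SD_Y/SD_X)(x − M_X) + M_Y
y = (69.9/81.7)(586 − 488.8) + 463.9
y = 0.855569 × 97.2 + 463.9 = 83.1613 + 463.9 = 547.1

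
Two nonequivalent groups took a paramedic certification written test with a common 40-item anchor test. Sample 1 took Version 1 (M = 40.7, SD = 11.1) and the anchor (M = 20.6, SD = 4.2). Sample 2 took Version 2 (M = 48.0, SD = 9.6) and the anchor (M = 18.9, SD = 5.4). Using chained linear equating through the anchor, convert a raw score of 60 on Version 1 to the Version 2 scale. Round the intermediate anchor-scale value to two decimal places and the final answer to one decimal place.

Version 1 → anchor (Sample 1): v = (4.2/11.1)(60 − 40.7) + 20.6 = 27.90
anchor → Version 2 (Sample 2): y = (9.6/5.4)(27.90 − 18.9) + 48.0 = 64.0

64.0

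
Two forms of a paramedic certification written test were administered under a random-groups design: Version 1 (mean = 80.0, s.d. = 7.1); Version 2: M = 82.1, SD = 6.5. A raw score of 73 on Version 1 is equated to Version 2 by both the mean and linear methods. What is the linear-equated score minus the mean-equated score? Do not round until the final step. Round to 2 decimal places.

Mean-equated: 73 + (82.1 − 80.0) = 75.10
Linear-equated: (6.5/7.1)(73 − 80.0) + 82.1 = 75.692
Difference = 75.692 − 75.10 = 0.59

0.59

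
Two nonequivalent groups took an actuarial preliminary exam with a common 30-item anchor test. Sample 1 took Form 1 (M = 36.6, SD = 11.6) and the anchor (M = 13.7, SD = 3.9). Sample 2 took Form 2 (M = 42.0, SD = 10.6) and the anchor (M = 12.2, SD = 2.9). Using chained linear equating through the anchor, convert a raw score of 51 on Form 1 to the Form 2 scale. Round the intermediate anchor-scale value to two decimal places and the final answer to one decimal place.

Form 1 → anchor (Sample 1): v = (3.9/11.6)(51 − 36.6) + 13.7 = 18.54
anchor → Form 2 (Sample 2): y = (10.6/2.9)(18.54 − 12.2) + 42.0 = 65.2

65.2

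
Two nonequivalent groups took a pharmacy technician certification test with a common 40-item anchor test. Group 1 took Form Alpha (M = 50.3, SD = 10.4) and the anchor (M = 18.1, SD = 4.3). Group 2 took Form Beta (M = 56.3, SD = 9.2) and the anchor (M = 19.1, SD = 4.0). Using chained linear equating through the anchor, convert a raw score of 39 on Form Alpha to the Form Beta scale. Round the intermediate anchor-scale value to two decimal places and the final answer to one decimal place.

43.3

Form Alpha → anchor (Group 1): v = (4.3/10.4)(39 − 50.3) + 18.1 = 13.43
anchor → Form Beta (Group 2): y = (9.2/4.0)(13.43 − 19.1) + 56.3 = 43.3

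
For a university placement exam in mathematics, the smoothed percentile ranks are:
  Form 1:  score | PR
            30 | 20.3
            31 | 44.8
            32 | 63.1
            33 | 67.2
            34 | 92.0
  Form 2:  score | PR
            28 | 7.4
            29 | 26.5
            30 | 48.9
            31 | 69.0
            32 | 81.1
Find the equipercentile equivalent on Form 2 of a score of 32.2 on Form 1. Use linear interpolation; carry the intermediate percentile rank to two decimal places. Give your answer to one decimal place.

PR of 32.2 on Form 1: 63.1 + (32.2 − 32)/(33 − 32) × (67.2 − 63.1) = 63.92
On Form 2, PR 63.92 falls between score 30 (PR 48.9) and 31 (PR 69.0).
Interpolate: 30 + (63.92 − 48.9)/(69.0 − 48.9) × (31 − 30) = 30.7

30.7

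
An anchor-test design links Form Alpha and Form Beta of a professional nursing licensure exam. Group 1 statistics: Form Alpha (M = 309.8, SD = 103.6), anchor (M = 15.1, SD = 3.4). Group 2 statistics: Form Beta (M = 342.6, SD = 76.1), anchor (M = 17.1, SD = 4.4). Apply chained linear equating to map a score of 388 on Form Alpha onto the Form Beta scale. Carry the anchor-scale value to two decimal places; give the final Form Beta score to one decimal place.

Form Alpha → anchor (Group 1): v = (3.4/103.6)(388 − 309.8) + 15.1 = 17.67
anchor → Form Beta (Group 2): y = (76.1/4.4)(17.67 − 17.1) + 342.6 = 352.5

352.5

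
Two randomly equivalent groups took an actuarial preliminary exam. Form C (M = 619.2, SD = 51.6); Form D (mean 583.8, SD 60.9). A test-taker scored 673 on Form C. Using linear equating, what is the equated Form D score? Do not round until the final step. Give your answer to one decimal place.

Linear equating: y = (SD_Y/SD_X)(x − M_X) + M_Y
y = (60.9/51.6)(673 − 619.2) + 583.8
y = 1.180233 × 53.8 + 583.8 = 63.4965 + 583.8 = 647.3

647.3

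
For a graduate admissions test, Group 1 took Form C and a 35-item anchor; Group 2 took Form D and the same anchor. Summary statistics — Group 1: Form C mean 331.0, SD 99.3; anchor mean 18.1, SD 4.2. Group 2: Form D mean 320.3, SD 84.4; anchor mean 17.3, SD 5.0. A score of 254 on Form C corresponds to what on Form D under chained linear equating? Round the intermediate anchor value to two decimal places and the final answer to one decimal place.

278.8

Form C → anchor (Group 1): v = (4.2/99.3)(254 − 331.0) + 18.1 = 14.84
anchor → Form D (Group 2): y = (84.4/5.0)(14.84 − 17.3) + 320.3 = 278.8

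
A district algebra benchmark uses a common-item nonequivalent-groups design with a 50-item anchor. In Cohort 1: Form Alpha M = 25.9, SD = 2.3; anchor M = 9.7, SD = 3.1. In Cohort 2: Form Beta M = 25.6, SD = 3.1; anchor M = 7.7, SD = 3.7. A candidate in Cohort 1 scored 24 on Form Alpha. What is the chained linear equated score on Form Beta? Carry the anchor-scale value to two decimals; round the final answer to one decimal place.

25.1

Form Alpha → anchor (Cohort 1): v = (3.1/2.3)(24 − 25.9) + 9.7 = 7.14
anchor → Form Beta (Cohort 2): y = (3.1/3.7)(7.14 − 7.7) + 25.6 = 25.1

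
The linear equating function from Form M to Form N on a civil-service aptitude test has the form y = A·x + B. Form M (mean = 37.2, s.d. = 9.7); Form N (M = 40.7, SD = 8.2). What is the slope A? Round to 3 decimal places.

0.845

A = SD_Y / SD_X = 8.2 / 9.7 = 0.845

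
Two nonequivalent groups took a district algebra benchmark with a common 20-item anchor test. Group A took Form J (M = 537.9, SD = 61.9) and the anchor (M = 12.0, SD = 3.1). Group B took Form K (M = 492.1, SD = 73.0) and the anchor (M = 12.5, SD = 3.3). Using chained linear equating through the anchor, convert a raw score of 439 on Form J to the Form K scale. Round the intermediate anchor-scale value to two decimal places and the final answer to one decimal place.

371.5

Form J → anchor (Group A): v = (3.1/61.9)(439 − 537.9) + 12.0 = 7.05
anchor → Form K (Group B): y = (73.0/3.3)(7.05 − 12.5) + 492.1 = 371.5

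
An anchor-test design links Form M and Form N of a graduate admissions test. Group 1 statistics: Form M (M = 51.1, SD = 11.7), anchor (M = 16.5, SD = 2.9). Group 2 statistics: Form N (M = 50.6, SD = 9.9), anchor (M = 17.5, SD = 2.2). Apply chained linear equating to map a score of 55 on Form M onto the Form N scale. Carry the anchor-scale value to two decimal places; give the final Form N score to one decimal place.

Form M → anchor (Group 1): v = (2.9/11.7)(55 − 51.1) + 16.5 = 17.47
anchor → Form N (Group 2): y = (9.9/2.2)(17.47 − 17.5) + 50.6 = 50.5

50.5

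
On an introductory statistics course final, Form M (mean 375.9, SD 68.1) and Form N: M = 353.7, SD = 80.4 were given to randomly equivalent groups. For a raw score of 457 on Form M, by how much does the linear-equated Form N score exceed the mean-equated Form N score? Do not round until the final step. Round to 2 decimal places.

14.65

Mean-equated: 457 + (353.7 − 375.9) = 434.80
Linear-equated: (80.4/68.1)(457 − 375.9) + 353.7 = 449.448
Difference = 449.448 − 434.80 = 14.65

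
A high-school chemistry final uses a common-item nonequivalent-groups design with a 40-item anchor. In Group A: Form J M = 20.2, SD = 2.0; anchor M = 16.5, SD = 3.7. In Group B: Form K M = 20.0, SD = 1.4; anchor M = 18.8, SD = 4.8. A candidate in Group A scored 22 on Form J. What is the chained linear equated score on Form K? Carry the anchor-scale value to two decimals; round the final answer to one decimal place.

20.3

Form J → anchor (Group A): v = (3.7/2.0)(22 − 20.2) + 16.5 = 19.83
anchor → Form K (Group B): y = (1.4/4.8)(19.83 − 18.8) + 20.0 = 20.3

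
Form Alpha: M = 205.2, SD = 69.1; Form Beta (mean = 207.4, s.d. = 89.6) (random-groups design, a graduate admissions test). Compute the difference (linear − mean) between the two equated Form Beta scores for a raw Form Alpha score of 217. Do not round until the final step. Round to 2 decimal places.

3.50

Mean-equated: 217 + (207.4 − 205.2) = 219.20
Linear-equated: (89.6/69.1)(217 − 205.2) + 207.4 = 222.701
Difference = 222.701 − 219.20 = 3.50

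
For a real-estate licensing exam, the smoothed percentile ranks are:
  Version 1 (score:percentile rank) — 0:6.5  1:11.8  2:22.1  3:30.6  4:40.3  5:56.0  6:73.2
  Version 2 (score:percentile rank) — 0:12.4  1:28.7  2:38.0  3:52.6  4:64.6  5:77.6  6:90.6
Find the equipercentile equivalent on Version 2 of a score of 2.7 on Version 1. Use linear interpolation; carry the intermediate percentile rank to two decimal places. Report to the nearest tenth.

1.0

PR of 2.7 on Version 1: 22.1 + (2.7 − 2)/(3 − 2) × (30.6 − 22.1) = 28.05
On Version 2, PR 28.05 falls between score 0 (PR 12.4) and 1 (PR 28.7).
Interpolate: 0 + (28.05 − 12.4)/(28.7 − 12.4) × (1 − 0) = 1.0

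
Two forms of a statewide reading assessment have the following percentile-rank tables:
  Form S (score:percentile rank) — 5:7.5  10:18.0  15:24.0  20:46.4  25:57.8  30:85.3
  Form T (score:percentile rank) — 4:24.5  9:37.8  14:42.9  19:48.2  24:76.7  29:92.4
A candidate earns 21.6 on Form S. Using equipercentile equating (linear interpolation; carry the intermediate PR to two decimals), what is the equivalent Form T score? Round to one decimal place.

PR of 21.6 on Form S: 46.4 + (21.6 − 20)/(25 − 20) × (57.8 − 46.4) = 50.05
On Form T, PR 50.05 falls between score 19 (PR 48.2) and 24 (PR 76.7).
Interpolate: 19 + (50.05 − 48.2)/(76.7 − 48.2) × (24 − 19) = 19.3

19.3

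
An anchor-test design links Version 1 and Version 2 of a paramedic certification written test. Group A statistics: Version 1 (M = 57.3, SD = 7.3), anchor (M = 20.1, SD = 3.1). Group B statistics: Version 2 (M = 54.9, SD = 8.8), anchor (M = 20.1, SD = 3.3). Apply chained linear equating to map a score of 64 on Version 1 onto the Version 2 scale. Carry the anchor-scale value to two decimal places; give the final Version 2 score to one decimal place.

62.5

Version 1 → anchor (Group A): v = (3.1/7.3)(64 − 57.3) + 20.1 = 22.95
anchor → Version 2 (Group B): y = (8.8/3.3)(22.95 − 20.1) + 54.9 = 62.5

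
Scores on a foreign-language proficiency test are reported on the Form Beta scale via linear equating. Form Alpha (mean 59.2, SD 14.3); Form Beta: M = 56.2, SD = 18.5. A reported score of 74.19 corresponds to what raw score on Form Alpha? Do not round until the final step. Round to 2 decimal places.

73.11

Invert y = (SD_Y/SD_X)(x − M_X) + M_Y:
x = (SD_X/SD_Y)(y − M_Y) + M_X = (14.3/18.5)(74.19 − 56.2) + 59.2
x = 0.772973 × 17.990 + 59.2 = 73.11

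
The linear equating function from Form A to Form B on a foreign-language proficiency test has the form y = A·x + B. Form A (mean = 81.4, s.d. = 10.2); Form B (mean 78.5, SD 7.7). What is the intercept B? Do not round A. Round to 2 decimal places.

A = SD_Y / SD_X = 7.7 / 10.2 = 0.754902
B = M_Y − A·M_X = 78.5 − 0.754902 × 81.4 = 17.05

17.05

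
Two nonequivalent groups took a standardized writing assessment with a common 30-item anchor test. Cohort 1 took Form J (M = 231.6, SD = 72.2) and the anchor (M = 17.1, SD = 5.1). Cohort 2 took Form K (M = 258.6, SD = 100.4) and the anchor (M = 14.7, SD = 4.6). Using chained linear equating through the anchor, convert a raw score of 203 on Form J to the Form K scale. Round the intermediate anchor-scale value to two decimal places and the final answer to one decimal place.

Form J → anchor (Cohort 1): v = (5.1/72.2)(203 − 231.6) + 17.1 = 15.08
anchor → Form K (Cohort 2): y = (100.4/4.6)(15.08 − 14.7) + 258.6 = 266.9

266.9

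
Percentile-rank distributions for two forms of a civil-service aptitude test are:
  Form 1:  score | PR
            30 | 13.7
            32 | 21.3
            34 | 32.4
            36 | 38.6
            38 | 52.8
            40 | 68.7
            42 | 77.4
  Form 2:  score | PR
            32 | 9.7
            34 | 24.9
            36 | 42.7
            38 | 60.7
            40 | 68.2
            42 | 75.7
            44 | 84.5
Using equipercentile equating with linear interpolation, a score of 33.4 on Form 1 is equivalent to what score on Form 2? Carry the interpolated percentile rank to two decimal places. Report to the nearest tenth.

34.5

PR of 33.4 on Form 1: 21.3 + (33.4 − 32)/(34 − 32) × (32.4 − 21.3) = 29.07
On Form 2, PR 29.07 falls between score 34 (PR 24.9) and 36 (PR 42.7).
Interpolate: 34 + (29.07 − 24.9)/(42.7 − 24.9) × (36 − 34) = 34.5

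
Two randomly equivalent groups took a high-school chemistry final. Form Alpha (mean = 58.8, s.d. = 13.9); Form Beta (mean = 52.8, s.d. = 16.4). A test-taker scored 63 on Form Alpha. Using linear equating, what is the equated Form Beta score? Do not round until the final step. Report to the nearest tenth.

Linear equating: y = (SD_Y/SD_X)(x − M_X) + M_Y
y = (16.4/13.9)(63 − 58.8) + 52.8
y = 1.179856 × 4.2 + 52.8 = 4.9554 + 52.8 = 57.8

57.8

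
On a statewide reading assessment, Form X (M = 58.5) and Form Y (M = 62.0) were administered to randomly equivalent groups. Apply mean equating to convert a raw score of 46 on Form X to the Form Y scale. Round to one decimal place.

Mean equating: y = x + (M_Y − M_X) = 46 + (62.0 − 58.5) = 49.5

49.5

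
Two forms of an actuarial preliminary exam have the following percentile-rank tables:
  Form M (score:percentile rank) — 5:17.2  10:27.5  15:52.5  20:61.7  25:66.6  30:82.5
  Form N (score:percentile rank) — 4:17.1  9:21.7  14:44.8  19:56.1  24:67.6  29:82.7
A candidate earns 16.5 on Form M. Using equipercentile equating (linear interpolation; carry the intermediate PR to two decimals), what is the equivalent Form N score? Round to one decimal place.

PR of 16.5 on Form M: 52.5 + (16.5 − 15)/(20 − 15) × (61.7 − 52.5) = 55.26
On Form N, PR 55.26 falls between score 14 (PR 44.8) and 19 (PR 56.1).
Interpolate: 14 + (55.26 − 44.8)/(56.1 − 44.8) × (19 − 14) = 18.6

18.6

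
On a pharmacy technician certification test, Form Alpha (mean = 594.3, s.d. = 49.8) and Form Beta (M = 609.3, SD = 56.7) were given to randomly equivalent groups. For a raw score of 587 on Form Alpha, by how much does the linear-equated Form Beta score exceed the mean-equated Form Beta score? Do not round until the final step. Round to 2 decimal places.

Mean-equated: 587 + (609.3 − 594.3) = 602.00
Linear-equated: (56.7/49.8)(587 − 594.3) + 609.3 = 600.989
Difference = 600.989 − 602.00 = -1.01

-1.01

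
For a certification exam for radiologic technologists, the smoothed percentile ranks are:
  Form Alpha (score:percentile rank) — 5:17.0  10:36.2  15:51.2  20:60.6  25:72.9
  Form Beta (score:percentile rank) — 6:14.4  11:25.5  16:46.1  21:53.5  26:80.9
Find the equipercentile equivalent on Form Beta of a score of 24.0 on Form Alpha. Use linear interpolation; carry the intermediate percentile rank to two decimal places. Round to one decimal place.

24.1

PR of 24.0 on Form Alpha: 60.6 + (24.0 − 20)/(25 − 20) × (72.9 − 60.6) = 70.44
On Form Beta, PR 70.44 falls between score 21 (PR 53.5) and 26 (PR 80.9).
Interpolate: 21 + (70.44 − 53.5)/(80.9 − 53.5) × (26 − 21) = 24.1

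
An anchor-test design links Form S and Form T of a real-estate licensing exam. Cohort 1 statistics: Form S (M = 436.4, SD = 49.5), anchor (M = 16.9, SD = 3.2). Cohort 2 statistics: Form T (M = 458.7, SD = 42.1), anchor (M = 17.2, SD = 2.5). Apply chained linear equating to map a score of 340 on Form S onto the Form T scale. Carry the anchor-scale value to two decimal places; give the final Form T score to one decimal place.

Form S → anchor (Cohort 1): v = (3.2/49.5)(340 − 436.4) + 16.9 = 10.67
anchor → Form T (Cohort 2): y = (42.1/2.5)(10.67 − 17.2) + 458.7 = 348.7

348.7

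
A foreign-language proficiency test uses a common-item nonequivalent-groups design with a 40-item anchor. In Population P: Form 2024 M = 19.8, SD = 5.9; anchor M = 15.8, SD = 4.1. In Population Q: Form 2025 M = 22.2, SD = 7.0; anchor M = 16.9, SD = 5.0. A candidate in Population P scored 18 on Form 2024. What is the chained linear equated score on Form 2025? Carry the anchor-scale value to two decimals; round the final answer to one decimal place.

Form 2024 → anchor (Population P): v = (4.1/5.9)(18 − 19.8) + 15.8 = 14.55
anchor → Form 2025 (Population Q): y = (7.0/5.0)(14.55 − 16.9) + 22.2 = 18.9

18.9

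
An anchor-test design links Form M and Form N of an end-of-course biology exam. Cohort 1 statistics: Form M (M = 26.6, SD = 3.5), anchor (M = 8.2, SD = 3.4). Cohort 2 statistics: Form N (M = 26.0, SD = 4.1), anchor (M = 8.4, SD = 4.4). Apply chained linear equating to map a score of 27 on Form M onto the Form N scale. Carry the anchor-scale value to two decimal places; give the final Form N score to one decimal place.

Form M → anchor (Cohort 1): v = (3.4/3.5)(27 − 26.6) + 8.2 = 8.59
anchor → Form N (Cohort 2): y = (4.1/4.4)(8.59 − 8.4) + 26.0 = 26.2

26.2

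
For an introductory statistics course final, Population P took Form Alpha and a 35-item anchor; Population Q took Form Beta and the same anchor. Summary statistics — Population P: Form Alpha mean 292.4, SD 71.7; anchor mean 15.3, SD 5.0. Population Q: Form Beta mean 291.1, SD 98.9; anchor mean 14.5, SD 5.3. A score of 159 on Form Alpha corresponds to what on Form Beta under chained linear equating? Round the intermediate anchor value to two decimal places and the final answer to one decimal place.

132.5

Form Alpha → anchor (Population P): v = (5.0/71.7)(159 − 292.4) + 15.3 = 6.00
anchor → Form Beta (Population Q): y = (98.9/5.3)(6.00 − 14.5) + 291.1 = 132.5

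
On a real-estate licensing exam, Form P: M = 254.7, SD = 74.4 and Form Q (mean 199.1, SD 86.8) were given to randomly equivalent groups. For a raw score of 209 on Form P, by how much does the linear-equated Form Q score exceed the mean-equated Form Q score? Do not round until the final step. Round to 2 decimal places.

Mean-equated: 209 + (199.1 − 254.7) = 153.40
Linear-equated: (86.8/74.4)(209 − 254.7) + 199.1 = 145.783
Difference = 145.783 − 153.40 = -7.62

-7.62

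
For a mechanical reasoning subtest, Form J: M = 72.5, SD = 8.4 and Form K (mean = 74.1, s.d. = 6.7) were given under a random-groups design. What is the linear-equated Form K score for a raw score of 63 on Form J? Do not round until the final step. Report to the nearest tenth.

Linear equating: y = (SD_Y/SD_X)(x − M_X) + M_Y
y = (6.7/8.4)(63 − 72.5) + 74.1
y = 0.797619 × -9.5 + 74.1 = -7.5774 + 74.1 = 66.5

66.5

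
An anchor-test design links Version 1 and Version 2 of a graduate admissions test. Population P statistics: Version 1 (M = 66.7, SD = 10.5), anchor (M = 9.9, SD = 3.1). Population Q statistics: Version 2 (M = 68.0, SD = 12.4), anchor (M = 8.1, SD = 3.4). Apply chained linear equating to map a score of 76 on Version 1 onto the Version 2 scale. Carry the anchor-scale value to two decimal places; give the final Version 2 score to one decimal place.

Version 1 → anchor (Population P): v = (3.1/10.5)(76 − 66.7) + 9.9 = 12.65
anchor → Version 2 (Population Q): y = (12.4/3.4)(12.65 − 8.1) + 68.0 = 84.6

84.6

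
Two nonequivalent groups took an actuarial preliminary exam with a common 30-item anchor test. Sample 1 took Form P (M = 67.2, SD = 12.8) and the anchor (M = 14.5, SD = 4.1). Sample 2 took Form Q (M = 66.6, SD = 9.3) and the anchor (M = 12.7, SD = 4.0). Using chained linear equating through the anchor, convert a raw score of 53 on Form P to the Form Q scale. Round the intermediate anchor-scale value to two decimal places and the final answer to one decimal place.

60.2

Form P → anchor (Sample 1): v = (4.1/12.8)(53 − 67.2) + 14.5 = 9.95
anchor → Form Q (Sample 2): y = (9.3/4.0)(9.95 − 12.7) + 66.6 = 60.2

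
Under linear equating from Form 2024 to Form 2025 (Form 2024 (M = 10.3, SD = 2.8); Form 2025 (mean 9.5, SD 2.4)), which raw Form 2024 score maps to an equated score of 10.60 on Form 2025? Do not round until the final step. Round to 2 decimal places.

Invert y = (SD_Y/SD_X)(x − M_X) + M_Y:
x = (SD_X/SD_Y)(y − M_Y) + M_X = (2.8/2.4)(10.60 − 9.5) + 10.3
x = 1.166667 × 1.100 + 10.3 = 11.58

11.58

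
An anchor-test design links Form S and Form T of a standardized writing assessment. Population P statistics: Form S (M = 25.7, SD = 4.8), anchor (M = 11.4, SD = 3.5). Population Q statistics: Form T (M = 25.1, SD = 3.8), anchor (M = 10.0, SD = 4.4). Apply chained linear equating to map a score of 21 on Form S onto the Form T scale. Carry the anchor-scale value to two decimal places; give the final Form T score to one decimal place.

Form S → anchor (Population P): v = (3.5/4.8)(21 − 25.7) + 11.4 = 7.97
anchor → Form T (Population Q): y = (3.8/4.4)(7.97 − 10.0) + 25.1 = 23.3

23.3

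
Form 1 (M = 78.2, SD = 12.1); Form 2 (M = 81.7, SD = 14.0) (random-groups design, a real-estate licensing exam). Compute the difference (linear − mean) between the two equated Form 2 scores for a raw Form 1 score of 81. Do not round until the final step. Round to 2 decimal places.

0.44

Mean-equated: 81 + (81.7 − 78.2) = 84.50
Linear-equated: (14.0/12.1)(81 − 78.2) + 81.7 = 84.940
Difference = 84.940 − 84.50 = 0.44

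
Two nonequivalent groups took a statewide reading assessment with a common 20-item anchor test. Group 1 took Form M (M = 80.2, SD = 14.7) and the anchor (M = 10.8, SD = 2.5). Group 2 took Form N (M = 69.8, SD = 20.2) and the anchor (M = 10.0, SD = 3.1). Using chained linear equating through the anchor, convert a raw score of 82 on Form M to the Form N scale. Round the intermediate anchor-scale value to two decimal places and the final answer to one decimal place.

Form M → anchor (Group 1): v = (2.5/14.7)(82 − 80.2) + 10.8 = 11.11
anchor → Form N (Group 2): y = (20.2/3.1)(11.11 − 10.0) + 69.8 = 77.0

77.0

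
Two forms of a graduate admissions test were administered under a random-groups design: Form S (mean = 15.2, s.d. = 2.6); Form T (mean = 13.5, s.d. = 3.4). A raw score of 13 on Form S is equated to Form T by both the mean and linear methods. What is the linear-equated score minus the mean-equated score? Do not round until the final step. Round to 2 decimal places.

Mean-equated: 13 + (13.5 − 15.2) = 11.30
Linear-equated: (3.4/2.6)(13 − 15.2) + 13.5 = 10.623
Difference = 10.623 − 11.30 = -0.68

-0.68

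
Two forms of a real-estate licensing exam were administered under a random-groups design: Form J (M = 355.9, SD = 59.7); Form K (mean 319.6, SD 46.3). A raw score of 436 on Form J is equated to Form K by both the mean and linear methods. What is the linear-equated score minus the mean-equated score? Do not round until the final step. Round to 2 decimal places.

-17.98

Mean-equated: 436 + (319.6 − 355.9) = 399.70
Linear-equated: (46.3/59.7)(436 − 355.9) + 319.6 = 381.721
Difference = 381.721 − 399.70 = -17.98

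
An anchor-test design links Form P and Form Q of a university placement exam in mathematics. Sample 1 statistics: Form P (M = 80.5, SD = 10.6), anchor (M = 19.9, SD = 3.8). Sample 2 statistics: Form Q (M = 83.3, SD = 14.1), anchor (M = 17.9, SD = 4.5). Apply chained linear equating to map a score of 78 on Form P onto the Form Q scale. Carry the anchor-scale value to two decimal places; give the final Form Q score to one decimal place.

86.7

Form P → anchor (Sample 1): v = (3.8/10.6)(78 − 80.5) + 19.9 = 19.00
anchor → Form Q (Sample 2): y = (14.1/4.5)(19.00 − 17.9) + 83.3 = 86.7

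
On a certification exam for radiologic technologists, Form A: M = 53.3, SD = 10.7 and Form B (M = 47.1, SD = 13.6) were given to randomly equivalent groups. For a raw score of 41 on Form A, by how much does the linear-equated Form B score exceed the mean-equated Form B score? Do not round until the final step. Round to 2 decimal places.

Mean-equated: 41 + (47.1 − 53.3) = 34.80
Linear-equated: (13.6/10.7)(41 − 53.3) + 47.1 = 31.466
Difference = 31.466 − 34.80 = -3.33

-3.33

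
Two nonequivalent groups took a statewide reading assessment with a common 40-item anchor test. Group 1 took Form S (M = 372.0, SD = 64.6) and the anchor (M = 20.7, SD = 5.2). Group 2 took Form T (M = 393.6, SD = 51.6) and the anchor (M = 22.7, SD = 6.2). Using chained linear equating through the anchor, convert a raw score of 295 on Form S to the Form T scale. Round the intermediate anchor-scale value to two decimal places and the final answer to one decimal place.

Form S → anchor (Group 1): v = (5.2/64.6)(295 − 372.0) + 20.7 = 14.50
anchor → Form T (Group 2): y = (51.6/6.2)(14.50 − 22.7) + 393.6 = 325.4

325.4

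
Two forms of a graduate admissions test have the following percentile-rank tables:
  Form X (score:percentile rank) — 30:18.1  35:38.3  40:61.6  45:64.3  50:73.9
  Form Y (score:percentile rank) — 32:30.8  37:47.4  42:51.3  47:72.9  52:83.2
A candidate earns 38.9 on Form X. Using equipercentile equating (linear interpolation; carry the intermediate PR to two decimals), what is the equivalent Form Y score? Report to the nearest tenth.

PR of 38.9 on Form X: 38.3 + (38.9 − 35)/(40 − 35) × (61.6 − 38.3) = 56.47
On Form Y, PR 56.47 falls between score 42 (PR 51.3) and 47 (PR 72.9).
Interpolate: 42 + (56.47 − 51.3)/(72.9 − 51.3) × (47 − 42) = 43.2

43.2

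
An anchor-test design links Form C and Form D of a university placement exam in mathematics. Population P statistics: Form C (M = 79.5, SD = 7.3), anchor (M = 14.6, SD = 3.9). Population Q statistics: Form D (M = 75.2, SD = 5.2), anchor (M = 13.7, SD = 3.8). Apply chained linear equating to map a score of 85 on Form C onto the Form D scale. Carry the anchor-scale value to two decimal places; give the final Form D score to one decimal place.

Form C → anchor (Population P): v = (3.9/7.3)(85 − 79.5) + 14.6 = 17.54
anchor → Form D (Population Q): y = (5.2/3.8)(17.54 − 13.7) + 75.2 = 80.5

80.5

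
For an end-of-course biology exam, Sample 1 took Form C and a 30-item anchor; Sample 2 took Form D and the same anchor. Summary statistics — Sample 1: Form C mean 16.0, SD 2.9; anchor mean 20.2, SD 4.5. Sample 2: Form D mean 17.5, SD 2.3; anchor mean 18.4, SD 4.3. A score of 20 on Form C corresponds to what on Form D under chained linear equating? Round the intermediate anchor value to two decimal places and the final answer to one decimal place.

21.8

Form C → anchor (Sample 1): v = (4.5/2.9)(20 − 16.0) + 20.2 = 26.41
anchor → Form D (Sample 2): y = (2.3/4.3)(26.41 − 18.4) + 17.5 = 21.8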